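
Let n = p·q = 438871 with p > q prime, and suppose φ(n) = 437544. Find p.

709

φ(n) = (p−1)(q−1) = n − (p+q) + 1, so p + q = 438871 − 437544 + 1 = 1328.
p and q are the roots of t² − 1328t + 438871 = 0.
Discriminant: 1328² − 4·438871 = 1763584 − 1755484 = 8100; √8100 = 90.
q = (1328 − 90)/2 = 619, p = (1328 + 90)/2 = 709.
Check: 619 · 709 = 438871.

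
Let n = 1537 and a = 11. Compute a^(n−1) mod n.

11^1 ≡ 11 (mod 1537)
11^2 ≡ 11^2 = 121 ≡ 121 (mod 1537)
11^4 ≡ 121^2 = 14641 ≡ 808 (mod 1537)
11^8 ≡ 808^2 = 652864 ≡ 1176 (mod 1537)
11^16 ≡ 1176^2 = 1382976 ≡ 1213 (mod 1537)
11^32 ≡ 1213^2 = 1471369 ≡ 460 (mod 1537)
11^64 ≡ 460^2 = 211600 ≡ 1031 (mod 1537)
11^128 ≡ 1031^2 = 1062961 ≡ 894 (mod 1537)
11^256 ≡ 894^2 = 799236 ≡ 1533 (mod 1537)
11^512 ≡ 1533^2 = 2350089 ≡ 16 (mod 1537)
11^1024 ≡ 16^2 = 256 ≡ 256 (mod 1537)
1536 = 1024 + 512 in binary powers of 2.
So 11^1536 ≡ 256 · 16 ≡ 1022 (mod 1537).
Since 1022 ≠ 1, base 11 is a Fermat witness: 1537 is composite.

1022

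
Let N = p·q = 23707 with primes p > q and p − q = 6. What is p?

Since p = q + 6, we have 23707 = q(q + 6), so q² + 6q − 23707 = 0.
Discriminant: 6² + 4·23707 = 36 + 94828 = 94864; √94864 = 308.
q = (−6 + 308)/2 = 151, and p = q + 6 = 157.
Check: 151 · 157 = 23707.

157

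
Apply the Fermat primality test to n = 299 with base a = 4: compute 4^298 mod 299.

165

4^1 ≡ 4 (mod 299)
4^2 ≡ 4^2 = 16 ≡ 16 (mod 299)
4^4 ≡ 16^2 = 256 ≡ 256 (mod 299)
4^8 ≡ 256^2 = 65536 ≡ 55 (mod 299)
4^16 ≡ 55^2 = 3025 ≡ 35 (mod 299)
4^32 ≡ 35^2 = 1225 ≡ 29 (mod 299)
4^64 ≡ 29^2 = 841 ≡ 243 (mod 299)
4^128 ≡ 243^2 = 59049 ≡ 146 (mod 299)
4^256 ≡ 146^2 = 21316 ≡ 87 (mod 299)
298 = 256 + 32 + 8 + 2 in binary powers of 2.
So 4^298 ≡ 87 · 29 · 55 · 16 ≡ 165 (mod 299).
Since 165 ≠ 1, base 4 is a Fermat witness: 299 is composite.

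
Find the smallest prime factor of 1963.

13

1963 is odd.
Digit sum 19, not divisible by 3.
Ends in 3: not divisible by 5.
7: 1963 = 7·280 + 3
11: 1963 = 11·178 + 5
13: 1963 = 13·151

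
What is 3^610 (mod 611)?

3^1 ≡ 3 (mod 611)
3^2 ≡ 3^2 = 9 ≡ 9 (mod 611)
3^4 ≡ 9^2 = 81 ≡ 81 (mod 611)
3^8 ≡ 81^2 = 6561 ≡ 451 (mod 611)
3^16 ≡ 451^2 = 203401 ≡ 549 (mod 611)
3^32 ≡ 549^2 = 301401 ≡ 178 (mod 611)
3^64 ≡ 178^2 = 31684 ≡ 523 (mod 611)
3^128 ≡ 523^2 = 273529 ≡ 412 (mod 611)
3^256 ≡ 412^2 = 169744 ≡ 497 (mod 611)
3^512 ≡ 497^2 = 247009 ≡ 165 (mod 611)
610 = 512 + 64 + 32 + 2 in binary powers of 2.
So 3^610 ≡ 165 · 523 · 178 · 9 ≡ 341 (mod 611).
Since 341 ≠ 1, base 3 is a Fermat witness: 611 is composite.

341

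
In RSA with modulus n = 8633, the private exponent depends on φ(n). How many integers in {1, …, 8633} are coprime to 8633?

Factor: 8633 = 89 · 97.
φ(8633) = (89−1) · (97−1) = 88 · 96 = 8448.

8448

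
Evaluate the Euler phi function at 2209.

Factor: 2209 = 47^2.
φ(2209) = 47^1·(47−1) = 2162.

2162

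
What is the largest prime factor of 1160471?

89

1160471 = 13 · 89267
89267 = 17 · 5251
5251 = 59 · 89
89 is prime.
So 1160471 = 13 · 17 · 59 · 89; the largest prime factor is 89.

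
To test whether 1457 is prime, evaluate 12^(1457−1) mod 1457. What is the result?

12^1 ≡ 12 (mod 1457)
12^2 ≡ 12^2 = 144 ≡ 144 (mod 1457)
12^4 ≡ 144^2 = 20736 ≡ 338 (mod 1457)
12^8 ≡ 338^2 = 114244 ≡ 598 (mod 1457)
12^16 ≡ 598^2 = 357604 ≡ 639 (mod 1457)
12^32 ≡ 639^2 = 408321 ≡ 361 (mod 1457)
12^64 ≡ 361^2 = 130321 ≡ 648 (mod 1457)
12^128 ≡ 648^2 = 419904 ≡ 288 (mod 1457)
12^256 ≡ 288^2 = 82944 ≡ 1352 (mod 1457)
12^512 ≡ 1352^2 = 1827904 ≡ 826 (mod 1457)
12^1024 ≡ 826^2 = 682276 ≡ 400 (mod 1457)
1456 = 1024 + 256 + 128 + 32 + 16 in binary powers of 2.
So 12^1456 ≡ 400 · 1352 · 288 · 361 · 639 ≡ 794 (mod 1457).
Since 794 ≠ 1, base 12 is a Fermat witness: 1457 is composite.

794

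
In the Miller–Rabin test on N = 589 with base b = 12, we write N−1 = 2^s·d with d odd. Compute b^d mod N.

589 − 1 = 588 = 2^2 · 147, so d = 147.
12^1 ≡ 12 (mod 589)
12^2 ≡ 12^2 = 144 ≡ 144 (mod 589)
12^4 ≡ 144^2 = 20736 ≡ 121 (mod 589)
12^8 ≡ 121^2 = 14641 ≡ 505 (mod 589)
12^16 ≡ 505^2 = 255025 ≡ 577 (mod 589)
12^32 ≡ 577^2 = 332929 ≡ 144 (mod 589)
12^64 ≡ 144^2 = 20736 ≡ 121 (mod 589)
12^128 ≡ 121^2 = 14641 ≡ 505 (mod 589)
147 = 128 + 16 + 2 + 1 in binary powers of 2.
So 12^147 ≡ 505 · 577 · 144 · 12 ≡ 151 (mod 589).
Squaring chain: 151 → 419; never reaches −1, so base 12 is a Miller–Rabin witness that 589 is composite.

151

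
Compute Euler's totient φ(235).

184

Factor: 235 = 5 · 47.
φ(235) = (5−1) · (47−1) = 4 · 46 = 184.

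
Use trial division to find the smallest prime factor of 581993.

581993 is odd.
Digit sum 35, not divisible by 3.
Ends in 3: not divisible by 5.
7: 581993 = 7·83141 + 6
11: 581993 = 11·52908 + 5
13: 581993 = 13·44768 + 9
17: 581993 = 17·34234 + 15
19: 581993 = 19·30631 + 4
23: 581993 = 23·25304 + 1
29: 581993 = 29·20068 + 21
31: 581993 = 31·18773 + 30
37: 581993 = 37·15729 + 20
41: 581993 = 41·14194 + 39
43: 581993 = 43·13534 + 31
47: 581993 = 47·12382 + 39
53: 581993 = 53·10981

53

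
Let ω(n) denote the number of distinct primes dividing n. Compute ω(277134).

6

277134 = 2 · 138567
138567 = 3 · 46189
46189 = 11 · 4199
4199 = 13 · 323
323 = 17 · 19
277134 = 2 · 3 · 11 · 13 · 17 · 19, which has 6 distinct prime factors.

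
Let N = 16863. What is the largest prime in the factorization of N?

73

16863 = 3 · 5621
5621 = 7 · 803
803 = 11 · 73
73 is prime.
So 16863 = 3 · 7 · 11 · 73; the largest prime factor is 73.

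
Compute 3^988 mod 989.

3^1 ≡ 3 (mod 989)
3^2 ≡ 3^2 = 9 ≡ 9 (mod 989)
3^4 ≡ 9^2 = 81 ≡ 81 (mod 989)
3^8 ≡ 81^2 = 6561 ≡ 627 (mod 989)
3^16 ≡ 627^2 = 393129 ≡ 496 (mod 989)
3^32 ≡ 496^2 = 246016 ≡ 744 (mod 989)
3^64 ≡ 744^2 = 553536 ≡ 685 (mod 989)
3^128 ≡ 685^2 = 469225 ≡ 439 (mod 989)
3^256 ≡ 439^2 = 192721 ≡ 855 (mod 989)
3^512 ≡ 855^2 = 731025 ≡ 154 (mod 989)
988 = 512 + 256 + 128 + 64 + 16 + 8 + 4 in binary powers of 2.
So 3^988 ≡ 154 · 855 · 439 · 685 · 496 · 627 · 81 ≡ 685 (mod 989).
Since 685 ≠ 1, base 3 is a Fermat witness: 989 is composite.

685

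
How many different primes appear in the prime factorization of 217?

217 = 7 · 31
217 = 7 · 31, which has 2 distinct prime factors.

2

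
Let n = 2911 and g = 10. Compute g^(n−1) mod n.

10^1 ≡ 10 (mod 2911)
10^2 ≡ 10^2 = 100 ≡ 100 (mod 2911)
10^4 ≡ 100^2 = 10000 ≡ 1267 (mod 2911)
10^8 ≡ 1267^2 = 1605289 ≡ 1328 (mod 2911)
10^16 ≡ 1328^2 = 1763584 ≡ 2429 (mod 2911)
10^32 ≡ 2429^2 = 5900041 ≡ 2355 (mod 2911)
10^64 ≡ 2355^2 = 5546025 ≡ 570 (mod 2911)
10^128 ≡ 570^2 = 324900 ≡ 1779 (mod 2911)
10^256 ≡ 1779^2 = 3164841 ≡ 584 (mod 2911)
10^512 ≡ 584^2 = 341056 ≡ 469 (mod 2911)
10^1024 ≡ 469^2 = 219961 ≡ 1636 (mod 2911)
10^2048 ≡ 1636^2 = 2676496 ≡ 1287 (mod 2911)
2910 = 2048 + 512 + 256 + 64 + 16 + 8 + 4 + 2 in binary powers of 2.
So 10^2910 ≡ 1287 · 469 · 584 · 570 · 2429 · 1328 · 1267 · 100 ≡ 1026 (mod 2911).
Since 1026 ≠ 1, base 10 is a Fermat witness: 2911 is composite.

1026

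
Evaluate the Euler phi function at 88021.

Factor: 88021 = 23 · 43 · 89.
φ(88021) = (23−1) · (43−1) · (89−1) = 22 · 42 · 88 = 81312.

81312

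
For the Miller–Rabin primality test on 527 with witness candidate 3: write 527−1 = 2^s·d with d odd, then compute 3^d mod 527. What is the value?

527 − 1 = 526 = 2^1 · 263, so d = 263.
3^1 ≡ 3 (mod 527)
3^2 ≡ 3^2 = 9 ≡ 9 (mod 527)
3^4 ≡ 9^2 = 81 ≡ 81 (mod 527)
3^8 ≡ 81^2 = 6561 ≡ 237 (mod 527)
3^16 ≡ 237^2 = 56169 ≡ 307 (mod 527)
3^32 ≡ 307^2 = 94249 ≡ 443 (mod 527)
3^64 ≡ 443^2 = 196249 ≡ 205 (mod 527)
3^128 ≡ 205^2 = 42025 ≡ 392 (mod 527)
3^256 ≡ 392^2 = 153664 ≡ 307 (mod 527)
263 = 256 + 4 + 2 + 1 in binary powers of 2.
So 3^263 ≡ 307 · 81 · 9 · 3 ≡ 11 (mod 527).
Squaring chain: 11; never reaches −1, so base 3 is a Miller–Rabin witness that 527 is composite.

11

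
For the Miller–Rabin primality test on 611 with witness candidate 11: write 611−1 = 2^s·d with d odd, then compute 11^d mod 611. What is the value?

611 − 1 = 610 = 2^1 · 305, so d = 305.
11^1 ≡ 11 (mod 611)
11^2 ≡ 11^2 = 121 ≡ 121 (mod 611)
11^4 ≡ 121^2 = 14641 ≡ 588 (mod 611)
11^8 ≡ 588^2 = 345744 ≡ 529 (mod 611)
11^16 ≡ 529^2 = 279841 ≡ 3 (mod 611)
11^32 ≡ 3^2 = 9 ≡ 9 (mod 611)
11^64 ≡ 9^2 = 81 ≡ 81 (mod 611)
11^128 ≡ 81^2 = 6561 ≡ 451 (mod 611)
11^256 ≡ 451^2 = 203401 ≡ 549 (mod 611)
305 = 256 + 32 + 16 + 1 in binary powers of 2.
So 11^305 ≡ 549 · 9 · 3 · 11 ≡ 527 (mod 611).
Squaring chain: 527; never reaches −1, so base 11 is a Miller–Rabin witness that 611 is composite.

527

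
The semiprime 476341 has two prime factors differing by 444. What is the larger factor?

Since p = q + 444, we have 476341 = q(q + 444), so q² + 444q − 476341 = 0.
Discriminant: 444² + 4·476341 = 197136 + 1905364 = 2102500; √2102500 = 1450.
q = (−444 + 1450)/2 = 503, and p = q + 444 = 947.
Check: 503 · 947 = 476341.

947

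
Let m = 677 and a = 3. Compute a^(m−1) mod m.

3^1 ≡ 3 (mod 677)
3^2 ≡ 3^2 = 9 ≡ 9 (mod 677)
3^4 ≡ 9^2 = 81 ≡ 81 (mod 677)
3^8 ≡ 81^2 = 6561 ≡ 468 (mod 677)
3^16 ≡ 468^2 = 219024 ≡ 353 (mod 677)
3^32 ≡ 353^2 = 124609 ≡ 41 (mod 677)
3^64 ≡ 41^2 = 1681 ≡ 327 (mod 677)
3^128 ≡ 327^2 = 106929 ≡ 640 (mod 677)
3^256 ≡ 640^2 = 409600 ≡ 15 (mod 677)
3^512 ≡ 15^2 = 225 ≡ 225 (mod 677)
676 = 512 + 128 + 32 + 4 in binary powers of 2.
So 3^676 ≡ 225 · 640 · 41 · 81 ≡ 1 (mod 677).
Since the result is 1, base 3 gives no evidence that 677 is composite.

1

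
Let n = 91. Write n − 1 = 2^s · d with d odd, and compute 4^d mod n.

64

91 − 1 = 90 = 2^1 · 45, so d = 45.
4^1 ≡ 4 (mod 91)
4^2 ≡ 4^2 = 16 ≡ 16 (mod 91)
4^4 ≡ 16^2 = 256 ≡ 74 (mod 91)
4^8 ≡ 74^2 = 5476 ≡ 16 (mod 91)
4^16 ≡ 16^2 = 256 ≡ 74 (mod 91)
4^32 ≡ 74^2 = 5476 ≡ 16 (mod 91)
45 = 32 + 8 + 4 + 1 in binary powers of 2.
So 4^45 ≡ 16 · 16 · 74 · 4 ≡ 64 (mod 91).
Squaring chain: 64; never reaches −1, so base 4 is a Miller–Rabin witness that 91 is composite.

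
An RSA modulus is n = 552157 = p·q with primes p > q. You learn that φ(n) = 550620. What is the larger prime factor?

967

φ(n) = (p−1)(q−1) = n − (p+q) + 1, so p + q = 552157 − 550620 + 1 = 1538.
p and q are the roots of t² − 1538t + 552157 = 0.
Discriminant: 1538² − 4·552157 = 2365444 − 2208628 = 156816; √156816 = 396.
q = (1538 − 396)/2 = 571, p = (1538 + 396)/2 = 967.
Check: 571 · 967 = 552157.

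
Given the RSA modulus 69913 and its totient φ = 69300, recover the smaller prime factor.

φ(n) = (p−1)(q−1) = n − (p+q) + 1, so p + q = 69913 − 69300 + 1 = 614.
p and q are the roots of t² − 614t + 69913 = 0.
Discriminant: 614² − 4·69913 = 376996 − 279652 = 97344; √97344 = 312.
q = (614 − 312)/2 = 151, p = (614 + 312)/2 = 463.
Check: 151 · 463 = 69913.

151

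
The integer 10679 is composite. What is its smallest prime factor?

10679 is odd.
Digit sum 23, not divisible by 3.
Ends in 9: not divisible by 5.
7: 10679 = 7·1525 + 4
11: 10679 = 11·970 + 9
13: 10679 = 13·821 + 6
17: 10679 = 17·628 + 3
19: 10679 = 19·562 + 1
23: 10679 = 23·464 + 7
29: 10679 = 29·368 + 7
31: 10679 = 31·344 + 15
37: 10679 = 37·288 + 23
41: 10679 = 41·260 + 19
43: 10679 = 43·248 + 15
47: 10679 = 47·227 + 10
53: 10679 = 53·201 + 26
59: 10679 = 59·181

59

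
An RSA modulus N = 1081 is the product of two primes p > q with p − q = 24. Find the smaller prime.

Since p = q + 24, we have 1081 = q(q + 24), so q² + 24q − 1081 = 0.
Discriminant: 24² + 4·1081 = 576 + 4324 = 4900; √4900 = 70.
q = (−24 + 70)/2 = 23, and p = q + 24 = 47.
Check: 23 · 47 = 1081.

23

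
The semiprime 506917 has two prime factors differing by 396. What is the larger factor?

Since p = q + 396, we have 506917 = q(q + 396), so q² + 396q − 506917 = 0.
Discriminant: 396² + 4·506917 = 156816 + 2027668 = 2184484; √2184484 = 1478.
q = (−396 + 1478)/2 = 541, and p = q + 396 = 937.
Check: 541 · 937 = 506917.

937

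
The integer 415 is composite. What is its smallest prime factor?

5

415 is odd.
Digit sum 10, not divisible by 3.
Ends in 5: divisible by 5.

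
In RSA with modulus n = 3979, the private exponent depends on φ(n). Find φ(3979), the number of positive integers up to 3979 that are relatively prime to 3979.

Factor: 3979 = 23 · 173.
φ(3979) = (23−1) · (173−1) = 22 · 172 = 3784.

3784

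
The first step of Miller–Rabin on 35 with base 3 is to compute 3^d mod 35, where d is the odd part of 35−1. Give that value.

33

35 − 1 = 34 = 2^1 · 17, so d = 17.
3^1 ≡ 3 (mod 35)
3^2 ≡ 3^2 = 9 ≡ 9 (mod 35)
3^4 ≡ 9^2 = 81 ≡ 11 (mod 35)
3^8 ≡ 11^2 = 121 ≡ 16 (mod 35)
3^16 ≡ 16^2 = 256 ≡ 11 (mod 35)
17 = 16 + 1 in binary powers of 2.
So 3^17 ≡ 11 · 3 ≡ 33 (mod 35).
Squaring chain: 33; never reaches −1, so base 3 is a Miller–Rabin witness that 35 is composite.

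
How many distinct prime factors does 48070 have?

5

48070 = 2 · 24035
24035 = 5 · 4807
4807 = 11 · 437
437 = 19 · 23
48070 = 2 · 5 · 11 · 19 · 23, which has 5 distinct prime factors.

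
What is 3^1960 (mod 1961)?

3^1 ≡ 3 (mod 1961)
3^2 ≡ 3^2 = 9 ≡ 9 (mod 1961)
3^4 ≡ 9^2 = 81 ≡ 81 (mod 1961)
3^8 ≡ 81^2 = 6561 ≡ 678 (mod 1961)
3^16 ≡ 678^2 = 459684 ≡ 810 (mod 1961)
3^32 ≡ 810^2 = 656100 ≡ 1126 (mod 1961)
3^64 ≡ 1126^2 = 1267876 ≡ 1070 (mod 1961)
3^128 ≡ 1070^2 = 1144900 ≡ 1637 (mod 1961)
3^256 ≡ 1637^2 = 2679769 ≡ 1043 (mod 1961)
3^512 ≡ 1043^2 = 1087849 ≡ 1455 (mod 1961)
3^1024 ≡ 1455^2 = 2117025 ≡ 1106 (mod 1961)
1960 = 1024 + 512 + 256 + 128 + 32 + 8 in binary powers of 2.
So 3^1960 ≡ 1106 · 1455 · 1043 · 1637 · 1126 · 678 ≡ 1106 (mod 1961).
Since 1106 ≠ 1, base 3 is a Fermat witness: 1961 is composite.

1106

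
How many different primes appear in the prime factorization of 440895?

6

440895 = 3 · 146965
146965 = 5 · 29393
29393 = 7 · 4199
4199 = 13 · 323
323 = 17 · 19
440895 = 3 · 5 · 7 · 13 · 17 · 19, which has 6 distinct prime factors.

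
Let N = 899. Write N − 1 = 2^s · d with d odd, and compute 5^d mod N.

614

899 − 1 = 898 = 2^1 · 449, so d = 449.
5^1 ≡ 5 (mod 899)
5^2 ≡ 5^2 = 25 ≡ 25 (mod 899)
5^4 ≡ 25^2 = 625 ≡ 625 (mod 899)
5^8 ≡ 625^2 = 390625 ≡ 459 (mod 899)
5^16 ≡ 459^2 = 210681 ≡ 315 (mod 899)
5^32 ≡ 315^2 = 99225 ≡ 335 (mod 899)
5^64 ≡ 335^2 = 112225 ≡ 749 (mod 899)
5^128 ≡ 749^2 = 561001 ≡ 25 (mod 899)
5^256 ≡ 25^2 = 625 ≡ 625 (mod 899)
449 = 256 + 128 + 64 + 1 in binary powers of 2.
So 5^449 ≡ 625 · 25 · 749 · 5 ≡ 614 (mod 899).
Squaring chain: 614; never reaches −1, so base 5 is a Miller–Rabin witness that 899 is composite.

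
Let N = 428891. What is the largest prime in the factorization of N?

428891 = 61 · 7031
7031 = 79 · 89
89 is prime.
So 428891 = 61 · 79 · 89; the largest prime factor is 89.

89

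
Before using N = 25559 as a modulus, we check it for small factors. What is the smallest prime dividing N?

25559 is odd.
Digit sum 26, not divisible by 3.
Ends in 9: not divisible by 5.
7: 25559 = 7·3651 + 2
11: 25559 = 11·2323 + 6
13: 25559 = 13·1966 + 1
17: 25559 = 17·1503 + 8
19: 25559 = 19·1345 + 4
23: 25559 = 23·1111 + 6
29: 25559 = 29·881 + 10
31: 25559 = 31·824 + 15
37: 25559 = 37·690 + 29
41: 25559 = 41·623 + 16
43: 25559 = 43·594 + 17
47: 25559 = 47·543 + 38
53: 25559 = 53·482 + 13
59: 25559 = 59·433 + 12
61: 25559 = 61·419

61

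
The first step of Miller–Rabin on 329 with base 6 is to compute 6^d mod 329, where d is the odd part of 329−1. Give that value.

244

329 − 1 = 328 = 2^3 · 41, so d = 41.
6^1 ≡ 6 (mod 329)
6^2 ≡ 6^2 = 36 ≡ 36 (mod 329)
6^4 ≡ 36^2 = 1296 ≡ 309 (mod 329)
6^8 ≡ 309^2 = 95481 ≡ 71 (mod 329)
6^16 ≡ 71^2 = 5041 ≡ 106 (mod 329)
6^32 ≡ 106^2 = 11236 ≡ 50 (mod 329)
41 = 32 + 8 + 1 in binary powers of 2.
So 6^41 ≡ 50 · 71 · 6 ≡ 244 (mod 329).
Squaring chain: 244 → 316 → 169; never reaches −1, so base 6 is a Miller–Rabin witness that 329 is composite.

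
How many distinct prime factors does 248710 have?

6

248710 = 2 · 124355
124355 = 5 · 24871
24871 = 7 · 3553
3553 = 11 · 323
323 = 17 · 19
248710 = 2 · 5 · 7 · 11 · 17 · 19, which has 6 distinct prime factors.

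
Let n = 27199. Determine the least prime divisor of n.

59

27199 is odd.
Digit sum 28, not divisible by 3.
Ends in 9: not divisible by 5.
7: 27199 = 7·3885 + 4
11: 27199 = 11·2472 + 7
13: 27199 = 13·2092 + 3
17: 27199 = 17·1599 + 16
19: 27199 = 19·1431 + 10
23: 27199 = 23·1182 + 13
29: 27199 = 29·937 + 26
31: 27199 = 31·877 + 12
37: 27199 = 37·735 + 4
41: 27199 = 41·663 + 16
43: 27199 = 43·632 + 23
47: 27199 = 47·578 + 33
53: 27199 = 53·513 + 10
59: 27199 = 59·461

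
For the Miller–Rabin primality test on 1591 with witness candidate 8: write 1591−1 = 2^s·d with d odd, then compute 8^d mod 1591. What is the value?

1591 − 1 = 1590 = 2^1 · 795, so d = 795.
8^1 ≡ 8 (mod 1591)
8^2 ≡ 8^2 = 64 ≡ 64 (mod 1591)
8^4 ≡ 64^2 = 4096 ≡ 914 (mod 1591)
8^8 ≡ 914^2 = 835396 ≡ 121 (mod 1591)
8^16 ≡ 121^2 = 14641 ≡ 322 (mod 1591)
8^32 ≡ 322^2 = 103684 ≡ 269 (mod 1591)
8^64 ≡ 269^2 = 72361 ≡ 766 (mod 1591)
8^128 ≡ 766^2 = 586756 ≡ 1268 (mod 1591)
8^256 ≡ 1268^2 = 1607824 ≡ 914 (mod 1591)
8^512 ≡ 914^2 = 835396 ≡ 121 (mod 1591)
795 = 512 + 256 + 16 + 8 + 2 + 1 in binary powers of 2.
So 8^795 ≡ 121 · 914 · 322 · 121 · 64 · 8 ≡ 290 (mod 1591).
Squaring chain: 290; never reaches −1, so base 8 is a Miller–Rabin witness that 1591 is composite.

290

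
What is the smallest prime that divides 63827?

83

63827 is odd.
Digit sum 26, not divisible by 3.
Ends in 7: not divisible by 5.
7: 63827 = 7·9118 + 1
11: 63827 = 11·5802 + 5
13: 63827 = 13·4909 + 10
17: 63827 = 17·3754 + 9
19: 63827 = 19·3359 + 6
23: 63827 = 23·2775 + 2
29: 63827 = 29·2200 + 27
31: 63827 = 31·2058 + 29
37: 63827 = 37·1725 + 2
41: 63827 = 41·1556 + 31
43: 63827 = 43·1484 + 15
47: 63827 = 47·1358 + 1
53: 63827 = 53·1204 + 15
59: 63827 = 59·1081 + 48
61: 63827 = 61·1046 + 21
67: 63827 = 67·952 + 43
71: 63827 = 71·898 + 69
73: 63827 = 73·874 + 25
79: 63827 = 79·807 + 74
83: 63827 = 83·769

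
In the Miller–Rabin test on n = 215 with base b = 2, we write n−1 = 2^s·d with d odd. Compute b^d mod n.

168

215 − 1 = 214 = 2^1 · 107, so d = 107.
2^1 ≡ 2 (mod 215)
2^2 ≡ 2^2 = 4 ≡ 4 (mod 215)
2^4 ≡ 4^2 = 16 ≡ 16 (mod 215)
2^8 ≡ 16^2 = 256 ≡ 41 (mod 215)
2^16 ≡ 41^2 = 1681 ≡ 176 (mod 215)
2^32 ≡ 176^2 = 30976 ≡ 16 (mod 215)
2^64 ≡ 16^2 = 256 ≡ 41 (mod 215)
107 = 64 + 32 + 8 + 2 + 1 in binary powers of 2.
So 2^107 ≡ 41 · 16 · 41 · 4 · 2 ≡ 168 (mod 215).
Squaring chain: 168; never reaches −1, so base 2 is a Miller–Rabin witness that 215 is composite.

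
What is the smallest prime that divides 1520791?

61

1520791 is odd.
Digit sum 25, not divisible by 3.
Ends in 1: not divisible by 5.
7: 1520791 = 7·217255 + 6
11: 1520791 = 11·138253 + 8
13: 1520791 = 13·116983 + 12
17: 1520791 = 17·89458 + 5
19: 1520791 = 19·80041 + 12
23: 1520791 = 23·66121 + 8
29: 1520791 = 29·52441 + 2
31: 1520791 = 31·49057 + 24
37: 1520791 = 37·41102 + 17
41: 1520791 = 41·37092 + 19
43: 1520791 = 43·35367 + 10
47: 1520791 = 47·32357 + 12
53: 1520791 = 53·28694 + 9
59: 1520791 = 59·25776 + 7
61: 1520791 = 61·24931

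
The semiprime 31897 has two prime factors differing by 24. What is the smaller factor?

167

Since p = q + 24, we have 31897 = q(q + 24), so q² + 24q − 31897 = 0.
Discriminant: 24² + 4·31897 = 576 + 127588 = 128164; √128164 = 358.
q = (−24 + 358)/2 = 167, and p = q + 24 = 191.
Check: 167 · 191 = 31897.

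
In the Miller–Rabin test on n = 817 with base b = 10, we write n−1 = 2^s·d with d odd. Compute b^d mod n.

84

817 − 1 = 816 = 2^4 · 51, so d = 51.
10^1 ≡ 10 (mod 817)
10^2 ≡ 10^2 = 100 ≡ 100 (mod 817)
10^4 ≡ 100^2 = 10000 ≡ 196 (mod 817)
10^8 ≡ 196^2 = 38416 ≡ 17 (mod 817)
10^16 ≡ 17^2 = 289 ≡ 289 (mod 817)
10^32 ≡ 289^2 = 83521 ≡ 187 (mod 817)
51 = 32 + 16 + 2 + 1 in binary powers of 2.
So 10^51 ≡ 187 · 289 · 100 · 10 ≡ 84 (mod 817).
Squaring chain: 84 → 520 → 790 → 729; never reaches −1, so base 10 is a Miller–Rabin witness that 817 is composite.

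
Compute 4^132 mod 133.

4^1 ≡ 4 (mod 133)
4^2 ≡ 4^2 = 16 ≡ 16 (mod 133)
4^4 ≡ 16^2 = 256 ≡ 123 (mod 133)
4^8 ≡ 123^2 = 15129 ≡ 100 (mod 133)
4^16 ≡ 100^2 = 10000 ≡ 25 (mod 133)
4^32 ≡ 25^2 = 625 ≡ 93 (mod 133)
4^64 ≡ 93^2 = 8649 ≡ 4 (mod 133)
4^128 ≡ 4^2 = 16 ≡ 16 (mod 133)
132 = 128 + 4 in binary powers of 2.
So 4^132 ≡ 16 · 123 ≡ 106 (mod 133).
Since 106 ≠ 1, base 4 is a Fermat witness: 133 is composite.

106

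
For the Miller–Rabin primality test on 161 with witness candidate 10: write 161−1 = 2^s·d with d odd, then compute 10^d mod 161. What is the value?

19

161 − 1 = 160 = 2^5 · 5, so d = 5.
10^1 ≡ 10 (mod 161)
10^2 ≡ 10^2 = 100 ≡ 100 (mod 161)
10^4 ≡ 100^2 = 10000 ≡ 18 (mod 161)
5 = 4 + 1 in binary powers of 2.
So 10^5 ≡ 18 · 10 ≡ 19 (mod 161).
Squaring chain: 19 → 39 → 72 → 32 → 58; never reaches −1, so base 10 is a Miller–Rabin witness that 161 is composite.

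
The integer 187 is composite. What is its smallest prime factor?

11

187 is odd.
Digit sum 16, not divisible by 3.
Ends in 7: not divisible by 5.
7: 187 = 7·26 + 5
11: 187 = 11·17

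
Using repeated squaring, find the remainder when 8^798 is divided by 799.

8^1 ≡ 8 (mod 799)
8^2 ≡ 8^2 = 64 ≡ 64 (mod 799)
8^4 ≡ 64^2 = 4096 ≡ 101 (mod 799)
8^8 ≡ 101^2 = 10201 ≡ 613 (mod 799)
8^16 ≡ 613^2 = 375769 ≡ 239 (mod 799)
8^32 ≡ 239^2 = 57121 ≡ 392 (mod 799)
8^64 ≡ 392^2 = 153664 ≡ 256 (mod 799)
8^128 ≡ 256^2 = 65536 ≡ 18 (mod 799)
8^256 ≡ 18^2 = 324 ≡ 324 (mod 799)
8^512 ≡ 324^2 = 104976 ≡ 307 (mod 799)
798 = 512 + 256 + 16 + 8 + 4 + 2 in binary powers of 2.
So 8^798 ≡ 307 · 324 · 239 · 613 · 101 · 64 ≡ 4 (mod 799).
Since 4 ≠ 1, base 8 is a Fermat witness: 799 is composite.

4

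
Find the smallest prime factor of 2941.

17

2941 is odd.
Digit sum 16, not divisible by 3.
Ends in 1: not divisible by 5.
7: 2941 = 7·420 + 1
11: 2941 = 11·267 + 4
13: 2941 = 13·226 + 3
17: 2941 = 17·173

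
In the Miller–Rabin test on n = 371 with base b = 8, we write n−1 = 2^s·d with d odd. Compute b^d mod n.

371 − 1 = 370 = 2^1 · 185, so d = 185.
8^1 ≡ 8 (mod 371)
8^2 ≡ 8^2 = 64 ≡ 64 (mod 371)
8^4 ≡ 64^2 = 4096 ≡ 15 (mod 371)
8^8 ≡ 15^2 = 225 ≡ 225 (mod 371)
8^16 ≡ 225^2 = 50625 ≡ 169 (mod 371)
8^32 ≡ 169^2 = 28561 ≡ 365 (mod 371)
8^64 ≡ 365^2 = 133225 ≡ 36 (mod 371)
8^128 ≡ 36^2 = 1296 ≡ 183 (mod 371)
185 = 128 + 32 + 16 + 8 + 1 in binary powers of 2.
So 8^185 ≡ 183 · 365 · 169 · 225 · 8 ≡ 71 (mod 371).
Squaring chain: 71; never reaches −1, so base 8 is a Miller–Rabin witness that 371 is composite.

71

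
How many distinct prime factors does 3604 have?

3604 = 2^2 · 901
901 = 17 · 53
3604 = 2^2 · 17 · 53, which has 3 distinct prime factors.

3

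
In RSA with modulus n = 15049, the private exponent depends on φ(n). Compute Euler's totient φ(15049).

Factor: 15049 = 101 · 149.
φ(15049) = (101−1) · (149−1) = 100 · 148 = 14800.

14800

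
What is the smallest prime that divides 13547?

19

13547 is odd.
Digit sum 20, not divisible by 3.
Ends in 7: not divisible by 5.
7: 13547 = 7·1935 + 2
11: 13547 = 11·1231 + 6
13: 13547 = 13·1042 + 1
17: 13547 = 17·796 + 15
19: 13547 = 19·713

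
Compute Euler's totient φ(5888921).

5791408

Factor: 5888921 = 167 · 179 · 197.
φ(5888921) = (167−1) · (179−1) · (197−1) = 166 · 178 · 196 = 5791408.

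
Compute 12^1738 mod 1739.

382

12^1 ≡ 12 (mod 1739)
12^2 ≡ 12^2 = 144 ≡ 144 (mod 1739)
12^4 ≡ 144^2 = 20736 ≡ 1607 (mod 1739)
12^8 ≡ 1607^2 = 2582449 ≡ 34 (mod 1739)
12^16 ≡ 34^2 = 1156 ≡ 1156 (mod 1739)
12^32 ≡ 1156^2 = 1336336 ≡ 784 (mod 1739)
12^64 ≡ 784^2 = 614656 ≡ 789 (mod 1739)
12^128 ≡ 789^2 = 622521 ≡ 1698 (mod 1739)
12^256 ≡ 1698^2 = 2883204 ≡ 1681 (mod 1739)
12^512 ≡ 1681^2 = 2825761 ≡ 1625 (mod 1739)
12^1024 ≡ 1625^2 = 2640625 ≡ 823 (mod 1739)
1738 = 1024 + 512 + 128 + 64 + 8 + 2 in binary powers of 2.
So 12^1738 ≡ 823 · 1625 · 1698 · 789 · 34 · 144 ≡ 382 (mod 1739).
Since 382 ≠ 1, base 12 is a Fermat witness: 1739 is composite.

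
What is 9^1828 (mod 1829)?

9^1 ≡ 9 (mod 1829)
9^2 ≡ 9^2 = 81 ≡ 81 (mod 1829)
9^4 ≡ 81^2 = 6561 ≡ 1074 (mod 1829)
9^8 ≡ 1074^2 = 1153476 ≡ 1206 (mod 1829)
9^16 ≡ 1206^2 = 1454436 ≡ 381 (mod 1829)
9^32 ≡ 381^2 = 145161 ≡ 670 (mod 1829)
9^64 ≡ 670^2 = 448900 ≡ 795 (mod 1829)
9^128 ≡ 795^2 = 632025 ≡ 1020 (mod 1829)
9^256 ≡ 1020^2 = 1040400 ≡ 1528 (mod 1829)
9^512 ≡ 1528^2 = 2334784 ≡ 980 (mod 1829)
9^1024 ≡ 980^2 = 960400 ≡ 175 (mod 1829)
1828 = 1024 + 512 + 256 + 32 + 4 in binary powers of 2.
So 9^1828 ≡ 175 · 980 · 1528 · 670 · 1074 ≡ 1661 (mod 1829).
Since 1661 ≠ 1, base 9 is a Fermat witness: 1829 is composite.

1661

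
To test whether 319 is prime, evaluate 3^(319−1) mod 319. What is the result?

3^1 ≡ 3 (mod 319)
3^2 ≡ 3^2 = 9 ≡ 9 (mod 319)
3^4 ≡ 9^2 = 81 ≡ 81 (mod 319)
3^8 ≡ 81^2 = 6561 ≡ 181 (mod 319)
3^16 ≡ 181^2 = 32761 ≡ 223 (mod 319)
3^32 ≡ 223^2 = 49729 ≡ 284 (mod 319)
3^64 ≡ 284^2 = 80656 ≡ 268 (mod 319)
3^128 ≡ 268^2 = 71824 ≡ 49 (mod 319)
3^256 ≡ 49^2 = 2401 ≡ 168 (mod 319)
318 = 256 + 32 + 16 + 8 + 4 + 2 in binary powers of 2.
So 3^318 ≡ 168 · 284 · 223 · 181 · 81 · 9 ≡ 5 (mod 319).
Since 5 ≠ 1, base 3 is a Fermat witness: 319 is composite.

5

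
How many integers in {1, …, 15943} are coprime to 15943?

15688

Factor: 15943 = 107 · 149.
φ(15943) = (107−1) · (149−1) = 106 · 148 = 15688.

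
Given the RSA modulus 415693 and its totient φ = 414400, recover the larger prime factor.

φ(n) = (p−1)(q−1) = n − (p+q) + 1, so p + q = 415693 − 414400 + 1 = 1294.
p and q are the roots of t² − 1294t + 415693 = 0.
Discriminant: 1294² − 4·415693 = 1674436 − 1662772 = 11664; √11664 = 108.
q = (1294 − 108)/2 = 593, p = (1294 + 108)/2 = 701.
Check: 593 · 701 = 415693.

701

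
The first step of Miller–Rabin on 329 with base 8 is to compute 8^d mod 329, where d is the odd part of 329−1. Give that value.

329 − 1 = 328 = 2^3 · 41, so d = 41.
8^1 ≡ 8 (mod 329)
8^2 ≡ 8^2 = 64 ≡ 64 (mod 329)
8^4 ≡ 64^2 = 4096 ≡ 148 (mod 329)
8^8 ≡ 148^2 = 21904 ≡ 190 (mod 329)
8^16 ≡ 190^2 = 36100 ≡ 239 (mod 329)
8^32 ≡ 239^2 = 57121 ≡ 204 (mod 329)
41 = 32 + 8 + 1 in binary powers of 2.
So 8^41 ≡ 204 · 190 · 8 ≡ 162 (mod 329).
Squaring chain: 162 → 253 → 183; never reaches −1, so base 8 is a Miller–Rabin witness that 329 is composite.

162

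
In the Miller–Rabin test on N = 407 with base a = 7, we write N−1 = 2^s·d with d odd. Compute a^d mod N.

46

407 − 1 = 406 = 2^1 · 203, so d = 203.
7^1 ≡ 7 (mod 407)
7^2 ≡ 7^2 = 49 ≡ 49 (mod 407)
7^4 ≡ 49^2 = 2401 ≡ 366 (mod 407)
7^8 ≡ 366^2 = 133956 ≡ 53 (mod 407)
7^16 ≡ 53^2 = 2809 ≡ 367 (mod 407)
7^32 ≡ 367^2 = 134689 ≡ 379 (mod 407)
7^64 ≡ 379^2 = 143641 ≡ 377 (mod 407)
7^128 ≡ 377^2 = 142129 ≡ 86 (mod 407)
203 = 128 + 64 + 8 + 2 + 1 in binary powers of 2.
So 7^203 ≡ 86 · 377 · 53 · 49 · 7 ≡ 46 (mod 407).
Squaring chain: 46; never reaches −1, so base 7 is a Miller–Rabin witness that 407 is composite.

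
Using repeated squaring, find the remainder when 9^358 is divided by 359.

1

9^1 ≡ 9 (mod 359)
9^2 ≡ 9^2 = 81 ≡ 81 (mod 359)
9^4 ≡ 81^2 = 6561 ≡ 99 (mod 359)
9^8 ≡ 99^2 = 9801 ≡ 108 (mod 359)
9^16 ≡ 108^2 = 11664 ≡ 176 (mod 359)
9^32 ≡ 176^2 = 30976 ≡ 102 (mod 359)
9^64 ≡ 102^2 = 10404 ≡ 352 (mod 359)
9^128 ≡ 352^2 = 123904 ≡ 49 (mod 359)
9^256 ≡ 49^2 = 2401 ≡ 247 (mod 359)
358 = 256 + 64 + 32 + 4 + 2 in binary powers of 2.
So 9^358 ≡ 247 · 352 · 102 · 99 · 81 ≡ 1 (mod 359).
Since the result is 1, base 9 gives no evidence that 359 is composite.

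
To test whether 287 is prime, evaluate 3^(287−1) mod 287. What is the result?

32

3^1 ≡ 3 (mod 287)
3^2 ≡ 3^2 = 9 ≡ 9 (mod 287)
3^4 ≡ 9^2 = 81 ≡ 81 (mod 287)
3^8 ≡ 81^2 = 6561 ≡ 247 (mod 287)
3^16 ≡ 247^2 = 61009 ≡ 165 (mod 287)
3^32 ≡ 165^2 = 27225 ≡ 247 (mod 287)
3^64 ≡ 247^2 = 61009 ≡ 165 (mod 287)
3^128 ≡ 165^2 = 27225 ≡ 247 (mod 287)
3^256 ≡ 247^2 = 61009 ≡ 165 (mod 287)
286 = 256 + 16 + 8 + 4 + 2 in binary powers of 2.
So 3^286 ≡ 165 · 165 · 247 · 81 · 9 ≡ 32 (mod 287).
Since 32 ≠ 1, base 3 is a Fermat witness: 287 is composite.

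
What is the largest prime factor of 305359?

89

305359 = 47 · 6497
6497 = 73 · 89
89 is prime.
So 305359 = 47 · 73 · 89; the largest prime factor is 89.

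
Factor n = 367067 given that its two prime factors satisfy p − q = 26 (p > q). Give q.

Since p = q + 26, we have 367067 = q(q + 26), so q² + 26q − 367067 = 0.
Discriminant: 26² + 4·367067 = 676 + 1468268 = 1468944; √1468944 = 1212.
q = (−26 + 1212)/2 = 593, and p = q + 26 = 619.
Check: 593 · 619 = 367067.

593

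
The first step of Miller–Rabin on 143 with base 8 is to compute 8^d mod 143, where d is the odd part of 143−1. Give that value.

96

143 − 1 = 142 = 2^1 · 71, so d = 71.
8^1 ≡ 8 (mod 143)
8^2 ≡ 8^2 = 64 ≡ 64 (mod 143)
8^4 ≡ 64^2 = 4096 ≡ 92 (mod 143)
8^8 ≡ 92^2 = 8464 ≡ 27 (mod 143)
8^16 ≡ 27^2 = 729 ≡ 14 (mod 143)
8^32 ≡ 14^2 = 196 ≡ 53 (mod 143)
8^64 ≡ 53^2 = 2809 ≡ 92 (mod 143)
71 = 64 + 4 + 2 + 1 in binary powers of 2.
So 8^71 ≡ 92 · 92 · 64 · 8 ≡ 96 (mod 143).
Squaring chain: 96; never reaches −1, so base 8 is a Miller–Rabin witness that 143 is composite.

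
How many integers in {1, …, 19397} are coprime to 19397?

15552

Factor: 19397 = 7 · 17 · 163.
φ(19397) = (7−1) · (17−1) · (163−1) = 6 · 16 · 162 = 15552.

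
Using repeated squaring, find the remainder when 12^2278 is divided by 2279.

12^1 ≡ 12 (mod 2279)
12^2 ≡ 12^2 = 144 ≡ 144 (mod 2279)
12^4 ≡ 144^2 = 20736 ≡ 225 (mod 2279)
12^8 ≡ 225^2 = 50625 ≡ 487 (mod 2279)
12^16 ≡ 487^2 = 237169 ≡ 153 (mod 2279)
12^32 ≡ 153^2 = 23409 ≡ 619 (mod 2279)
12^64 ≡ 619^2 = 383161 ≡ 289 (mod 2279)
12^128 ≡ 289^2 = 83521 ≡ 1477 (mod 2279)
12^256 ≡ 1477^2 = 2181529 ≡ 526 (mod 2279)
12^512 ≡ 526^2 = 276676 ≡ 917 (mod 2279)
12^1024 ≡ 917^2 = 840889 ≡ 2217 (mod 2279)
12^2048 ≡ 2217^2 = 4915089 ≡ 1565 (mod 2279)
2278 = 2048 + 128 + 64 + 32 + 4 + 2 in binary powers of 2.
So 12^2278 ≡ 1565 · 1477 · 289 · 619 · 225 · 144 ≡ 1543 (mod 2279).
Since 1543 ≠ 1, base 12 is a Fermat witness: 2279 is composite.

1543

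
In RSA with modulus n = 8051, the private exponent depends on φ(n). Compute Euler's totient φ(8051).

Factor: 8051 = 83 · 97.
φ(8051) = (83−1) · (97−1) = 82 · 96 = 7872.

7872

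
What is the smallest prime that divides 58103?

58103 is odd.
Digit sum 17, not divisible by 3.
Ends in 3: not divisible by 5.
7: 58103 = 7·8300 + 3
11: 58103 = 11·5282 + 1
13: 58103 = 13·4469 + 6
17: 58103 = 17·3417 + 14
19: 58103 = 19·3058 + 1
23: 58103 = 23·2526 + 5
29: 58103 = 29·2003 + 16
31: 58103 = 31·1874 + 9
37: 58103 = 37·1570 + 13
41: 58103 = 41·1417 + 6
43: 58103 = 43·1351 + 10
47: 58103 = 47·1236 + 11
53: 58103 = 53·1096 + 15
59: 58103 = 59·984 + 47
61: 58103 = 61·952 + 31
67: 58103 = 67·867 + 14
71: 58103 = 71·818 + 25
73: 58103 = 73·795 + 68
79: 58103 = 79·735 + 38
83: 58103 = 83·700 + 3
89: 58103 = 89·652 + 75
97: 58103 = 97·599

97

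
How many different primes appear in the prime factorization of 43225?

4

43225 = 5^2 · 1729
1729 = 7 · 247
247 = 13 · 19
43225 = 5^2 · 7 · 13 · 19, which has 4 distinct prime factors.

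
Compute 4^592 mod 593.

4^1 ≡ 4 (mod 593)
4^2 ≡ 4^2 = 16 ≡ 16 (mod 593)
4^4 ≡ 16^2 = 256 ≡ 256 (mod 593)
4^8 ≡ 256^2 = 65536 ≡ 306 (mod 593)
4^16 ≡ 306^2 = 93636 ≡ 535 (mod 593)
4^32 ≡ 535^2 = 286225 ≡ 399 (mod 593)
4^64 ≡ 399^2 = 159201 ≡ 277 (mod 593)
4^128 ≡ 277^2 = 76729 ≡ 232 (mod 593)
4^256 ≡ 232^2 = 53824 ≡ 454 (mod 593)
4^512 ≡ 454^2 = 206116 ≡ 345 (mod 593)
592 = 512 + 64 + 16 in binary powers of 2.
So 4^592 ≡ 345 · 277 · 535 ≡ 1 (mod 593).
Since the result is 1, base 4 gives no evidence that 593 is composite.

1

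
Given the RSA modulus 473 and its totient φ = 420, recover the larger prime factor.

43

φ(n) = (p−1)(q−1) = n − (p+q) + 1, so p + q = 473 − 420 + 1 = 54.
p and q are the roots of t² − 54t + 473 = 0.
Discriminant: 54² − 4·473 = 2916 − 1892 = 1024; √1024 = 32.
q = (54 − 32)/2 = 11, p = (54 + 32)/2 = 43.
Check: 11 · 43 = 473.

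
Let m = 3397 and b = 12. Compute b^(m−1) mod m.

1116

12^1 ≡ 12 (mod 3397)
12^2 ≡ 12^2 = 144 ≡ 144 (mod 3397)
12^4 ≡ 144^2 = 20736 ≡ 354 (mod 3397)
12^8 ≡ 354^2 = 125316 ≡ 3024 (mod 3397)
12^16 ≡ 3024^2 = 9144576 ≡ 3249 (mod 3397)
12^32 ≡ 3249^2 = 10556001 ≡ 1522 (mod 3397)
12^64 ≡ 1522^2 = 2316484 ≡ 3127 (mod 3397)
12^128 ≡ 3127^2 = 9778129 ≡ 1563 (mod 3397)
12^256 ≡ 1563^2 = 2442969 ≡ 526 (mod 3397)
12^512 ≡ 526^2 = 276676 ≡ 1519 (mod 3397)
12^1024 ≡ 1519^2 = 2307361 ≡ 798 (mod 3397)
12^2048 ≡ 798^2 = 636804 ≡ 1565 (mod 3397)
3396 = 2048 + 1024 + 256 + 64 + 4 in binary powers of 2.
So 12^3396 ≡ 1565 · 798 · 526 · 3127 · 354 ≡ 1116 (mod 3397).
Since 1116 ≠ 1, base 12 is a Fermat witness: 3397 is composite.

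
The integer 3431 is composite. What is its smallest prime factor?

47

3431 is odd.
Digit sum 11, not divisible by 3.
Ends in 1: not divisible by 5.
7: 3431 = 7·490 + 1
11: 3431 = 11·311 + 10
13: 3431 = 13·263 + 12
17: 3431 = 17·201 + 14
19: 3431 = 19·180 + 11
23: 3431 = 23·149 + 4
29: 3431 = 29·118 + 9
31: 3431 = 31·110 + 21
37: 3431 = 37·92 + 27
41: 3431 = 41·83 + 28
43: 3431 = 43·79 + 34
47: 3431 = 47·73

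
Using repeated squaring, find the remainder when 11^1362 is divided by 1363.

1193

11^1 ≡ 11 (mod 1363)
11^2 ≡ 11^2 = 121 ≡ 121 (mod 1363)
11^4 ≡ 121^2 = 14641 ≡ 1011 (mod 1363)
11^8 ≡ 1011^2 = 1022121 ≡ 1234 (mod 1363)
11^16 ≡ 1234^2 = 1522756 ≡ 285 (mod 1363)
11^32 ≡ 285^2 = 81225 ≡ 808 (mod 1363)
11^64 ≡ 808^2 = 652864 ≡ 1350 (mod 1363)
11^128 ≡ 1350^2 = 1822500 ≡ 169 (mod 1363)
11^256 ≡ 169^2 = 28561 ≡ 1301 (mod 1363)
11^512 ≡ 1301^2 = 1692601 ≡ 1118 (mod 1363)
11^1024 ≡ 1118^2 = 1249924 ≡ 53 (mod 1363)
1362 = 1024 + 256 + 64 + 16 + 2 in binary powers of 2.
So 11^1362 ≡ 53 · 1301 · 1350 · 285 · 121 ≡ 1193 (mod 1363).
Since 1193 ≠ 1, base 11 is a Fermat witness: 1363 is composite.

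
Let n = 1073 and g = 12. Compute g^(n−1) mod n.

900

12^1 ≡ 12 (mod 1073)
12^2 ≡ 12^2 = 144 ≡ 144 (mod 1073)
12^4 ≡ 144^2 = 20736 ≡ 349 (mod 1073)
12^8 ≡ 349^2 = 121801 ≡ 552 (mod 1073)
12^16 ≡ 552^2 = 304704 ≡ 1045 (mod 1073)
12^32 ≡ 1045^2 = 1092025 ≡ 784 (mod 1073)
12^64 ≡ 784^2 = 614656 ≡ 900 (mod 1073)
12^128 ≡ 900^2 = 810000 ≡ 958 (mod 1073)
12^256 ≡ 958^2 = 917764 ≡ 349 (mod 1073)
12^512 ≡ 349^2 = 121801 ≡ 552 (mod 1073)
12^1024 ≡ 552^2 = 304704 ≡ 1045 (mod 1073)
1072 = 1024 + 32 + 16 in binary powers of 2.
So 12^1072 ≡ 1045 · 784 · 1045 ≡ 900 (mod 1073).
Since 900 ≠ 1, base 12 is a Fermat witness: 1073 is composite.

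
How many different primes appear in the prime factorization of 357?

3

357 = 3 · 119
119 = 7 · 17
357 = 3 · 7 · 17, which has 3 distinct prime factors.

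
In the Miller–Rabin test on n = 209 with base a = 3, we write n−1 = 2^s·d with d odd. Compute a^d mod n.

209 − 1 = 208 = 2^4 · 13, so d = 13.
3^1 ≡ 3 (mod 209)
3^2 ≡ 3^2 = 9 ≡ 9 (mod 209)
3^4 ≡ 9^2 = 81 ≡ 81 (mod 209)
3^8 ≡ 81^2 = 6561 ≡ 82 (mod 209)
13 = 8 + 4 + 1 in binary powers of 2.
So 3^13 ≡ 82 · 81 · 3 ≡ 71 (mod 209).
Squaring chain: 71 → 25 → 207 → 4; never reaches −1, so base 3 is a Miller–Rabin witness that 209 is composite.

71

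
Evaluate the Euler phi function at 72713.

66528

Factor: 72713 = 19 · 43 · 89.
φ(72713) = (19−1) · (43−1) · (89−1) = 18 · 42 · 88 = 66528.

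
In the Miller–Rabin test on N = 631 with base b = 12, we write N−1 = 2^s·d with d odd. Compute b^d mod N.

631 − 1 = 630 = 2^1 · 315, so d = 315.
12^1 ≡ 12 (mod 631)
12^2 ≡ 12^2 = 144 ≡ 144 (mod 631)
12^4 ≡ 144^2 = 20736 ≡ 544 (mod 631)
12^8 ≡ 544^2 = 295936 ≡ 628 (mod 631)
12^16 ≡ 628^2 = 394384 ≡ 9 (mod 631)
12^32 ≡ 9^2 = 81 ≡ 81 (mod 631)
12^64 ≡ 81^2 = 6561 ≡ 251 (mod 631)
12^128 ≡ 251^2 = 63001 ≡ 532 (mod 631)
12^256 ≡ 532^2 = 283024 ≡ 336 (mod 631)
315 = 256 + 32 + 16 + 8 + 2 + 1 in binary powers of 2.
So 12^315 ≡ 336 · 81 · 9 · 628 · 144 · 12 ≡ 630 (mod 631).
Since 12^d ≡ 630 (mod 631), base 12 does not prove 631 composite.

630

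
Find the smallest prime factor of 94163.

17

94163 is odd.
Digit sum 23, not divisible by 3.
Ends in 3: not divisible by 5.
7: 94163 = 7·13451 + 6
11: 94163 = 11·8560 + 3
13: 94163 = 13·7243 + 4
17: 94163 = 17·5539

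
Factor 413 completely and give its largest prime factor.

413 = 7 · 59
59 is prime.
So 413 = 7 · 59; the largest prime factor is 59.

59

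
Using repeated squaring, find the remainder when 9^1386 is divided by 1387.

1

9^1 ≡ 9 (mod 1387)
9^2 ≡ 9^2 = 81 ≡ 81 (mod 1387)
9^4 ≡ 81^2 = 6561 ≡ 1013 (mod 1387)
9^8 ≡ 1013^2 = 1026169 ≡ 1176 (mod 1387)
9^16 ≡ 1176^2 = 1382976 ≡ 137 (mod 1387)
9^32 ≡ 137^2 = 18769 ≡ 738 (mod 1387)
9^64 ≡ 738^2 = 544644 ≡ 940 (mod 1387)
9^128 ≡ 940^2 = 883600 ≡ 81 (mod 1387)
9^256 ≡ 81^2 = 6561 ≡ 1013 (mod 1387)
9^512 ≡ 1013^2 = 1026169 ≡ 1176 (mod 1387)
9^1024 ≡ 1176^2 = 1382976 ≡ 137 (mod 1387)
1386 = 1024 + 256 + 64 + 32 + 8 + 2 in binary powers of 2.
So 9^1386 ≡ 137 · 1013 · 940 · 738 · 1176 · 81 ≡ 1 (mod 1387).
Since the result is 1, base 9 gives no evidence that 1387 is composite.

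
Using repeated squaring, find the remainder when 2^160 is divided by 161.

156

2^1 ≡ 2 (mod 161)
2^2 ≡ 2^2 = 4 ≡ 4 (mod 161)
2^4 ≡ 4^2 = 16 ≡ 16 (mod 161)
2^8 ≡ 16^2 = 256 ≡ 95 (mod 161)
2^16 ≡ 95^2 = 9025 ≡ 9 (mod 161)
2^32 ≡ 9^2 = 81 ≡ 81 (mod 161)
2^64 ≡ 81^2 = 6561 ≡ 121 (mod 161)
2^128 ≡ 121^2 = 14641 ≡ 151 (mod 161)
160 = 128 + 32 in binary powers of 2.
So 2^160 ≡ 151 · 81 ≡ 156 (mod 161).
Since 156 ≠ 1, base 2 is a Fermat witness: 161 is composite.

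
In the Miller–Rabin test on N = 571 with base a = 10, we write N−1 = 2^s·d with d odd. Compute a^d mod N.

571 − 1 = 570 = 2^1 · 285, so d = 285.
10^1 ≡ 10 (mod 571)
10^2 ≡ 10^2 = 100 ≡ 100 (mod 571)
10^4 ≡ 100^2 = 10000 ≡ 293 (mod 571)
10^8 ≡ 293^2 = 85849 ≡ 199 (mod 571)
10^16 ≡ 199^2 = 39601 ≡ 202 (mod 571)
10^32 ≡ 202^2 = 40804 ≡ 263 (mod 571)
10^64 ≡ 263^2 = 69169 ≡ 78 (mod 571)
10^128 ≡ 78^2 = 6084 ≡ 374 (mod 571)
10^256 ≡ 374^2 = 139876 ≡ 552 (mod 571)
285 = 256 + 16 + 8 + 4 + 1 in binary powers of 2.
So 10^285 ≡ 552 · 202 · 199 · 293 · 10 ≡ 570 (mod 571).
Since 10^d ≡ 570 (mod 571), base 10 does not prove 571 composite.

570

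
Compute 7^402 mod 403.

233

7^1 ≡ 7 (mod 403)
7^2 ≡ 7^2 = 49 ≡ 49 (mod 403)
7^4 ≡ 49^2 = 2401 ≡ 386 (mod 403)
7^8 ≡ 386^2 = 148996 ≡ 289 (mod 403)
7^16 ≡ 289^2 = 83521 ≡ 100 (mod 403)
7^32 ≡ 100^2 = 10000 ≡ 328 (mod 403)
7^64 ≡ 328^2 = 107584 ≡ 386 (mod 403)
7^128 ≡ 386^2 = 148996 ≡ 289 (mod 403)
7^256 ≡ 289^2 = 83521 ≡ 100 (mod 403)
402 = 256 + 128 + 16 + 2 in binary powers of 2.
So 7^402 ≡ 100 · 289 · 100 · 49 ≡ 233 (mod 403).
Since 233 ≠ 1, base 7 is a Fermat witness: 403 is composite.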